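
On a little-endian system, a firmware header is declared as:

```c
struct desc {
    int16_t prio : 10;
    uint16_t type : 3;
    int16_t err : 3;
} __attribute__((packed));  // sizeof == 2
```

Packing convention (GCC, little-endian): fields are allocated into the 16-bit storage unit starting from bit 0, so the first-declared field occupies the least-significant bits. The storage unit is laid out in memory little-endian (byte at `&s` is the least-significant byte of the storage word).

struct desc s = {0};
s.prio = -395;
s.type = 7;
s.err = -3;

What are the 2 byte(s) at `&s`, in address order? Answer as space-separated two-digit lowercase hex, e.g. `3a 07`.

prio (10b) val=-395 bits=0x275 at bit 0: 0x0275
type (3b) val=7 bits=0x7 at bit 10: 0x1e75
err (3b) val=-3 bits=0x5 at bit 13: 0xbe75
word = 0xbe75 → little-endian bytes:
  [0]=0x75  [1]=0xbe

75 be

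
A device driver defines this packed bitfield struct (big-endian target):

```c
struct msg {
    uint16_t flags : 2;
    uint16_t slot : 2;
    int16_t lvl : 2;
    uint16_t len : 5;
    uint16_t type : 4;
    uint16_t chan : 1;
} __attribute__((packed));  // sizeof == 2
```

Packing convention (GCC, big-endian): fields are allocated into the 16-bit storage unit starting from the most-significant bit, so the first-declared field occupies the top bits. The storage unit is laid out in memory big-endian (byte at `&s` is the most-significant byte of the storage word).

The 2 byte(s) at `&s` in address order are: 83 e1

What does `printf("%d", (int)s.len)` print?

[0]=0x83 [1]=0xe1 (big-endian) → word 0x83e1
flags [14+:2] = (word>>14) & 0x3 = 2
slot [12+:2] = (word>>12) & 0x3 = 0
lvl [10+:2] = (word>>10) & 0x3 = 0
len [5+:5] = (word>>5) & 0x1f = 31  ←
type [1+:4] = (word>>1) & 0xf = 0
chan [0+:1] = (word>>0) & 0x1 = 1

31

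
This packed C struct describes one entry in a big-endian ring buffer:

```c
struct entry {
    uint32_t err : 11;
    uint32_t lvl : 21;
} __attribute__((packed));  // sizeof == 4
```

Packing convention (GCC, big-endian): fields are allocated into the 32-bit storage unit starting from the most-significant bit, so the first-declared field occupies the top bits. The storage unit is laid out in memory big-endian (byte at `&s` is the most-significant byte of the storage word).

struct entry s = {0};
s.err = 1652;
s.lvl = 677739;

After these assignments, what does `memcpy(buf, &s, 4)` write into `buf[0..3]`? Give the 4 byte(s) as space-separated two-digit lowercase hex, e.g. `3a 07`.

ce 8a 57 6b

[21+:11] err=1652 & 0x7ff = 0x674; word=0xce800000
[0+:21] lvl=677739 & 0x1fffff = 0xa576b; word=0xce8a576b
word = 0xce8a576b → big-endian bytes:
  [0]=0xce  [1]=0x8a  [2]=0x57  [3]=0x6b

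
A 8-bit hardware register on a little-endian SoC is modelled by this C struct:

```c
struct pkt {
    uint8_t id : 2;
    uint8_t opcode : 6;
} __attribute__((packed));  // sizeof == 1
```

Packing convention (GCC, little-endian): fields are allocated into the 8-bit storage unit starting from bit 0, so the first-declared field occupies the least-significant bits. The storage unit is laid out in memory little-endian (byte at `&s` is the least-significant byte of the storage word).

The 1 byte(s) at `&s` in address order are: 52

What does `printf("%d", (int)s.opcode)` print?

[0]=0x52 (little-endian) → word 0x52
id:2 @ bit 0 → (0x52>>0)&0x3 = 0x2
opcode:6 @ bit 2 → (0x52>>2)&0x3f = 0x14  ←

20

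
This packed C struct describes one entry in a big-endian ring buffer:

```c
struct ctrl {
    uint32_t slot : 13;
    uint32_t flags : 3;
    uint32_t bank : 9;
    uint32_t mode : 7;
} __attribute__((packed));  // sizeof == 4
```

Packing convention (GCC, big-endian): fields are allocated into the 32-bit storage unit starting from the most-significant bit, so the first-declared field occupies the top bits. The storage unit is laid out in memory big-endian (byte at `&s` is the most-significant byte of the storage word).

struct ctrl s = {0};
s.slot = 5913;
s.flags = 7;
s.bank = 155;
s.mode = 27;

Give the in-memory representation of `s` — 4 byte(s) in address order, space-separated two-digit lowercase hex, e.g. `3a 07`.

b8 cf 4d 9b

slot:13 = 5913 → 0x1719 << 19 → word 0xb8c80000
flags:3 = 7 → 0x7 << 16 → word 0xb8cf0000
bank:9 = 155 → 0x9b << 7 → word 0xb8cf4d80
mode:7 = 27 → 0x1b << 0 → word 0xb8cf4d9b
word = 0xb8cf4d9b → big-endian bytes:
  [0]=0xb8  [1]=0xcf  [2]=0x4d  [3]=0x9b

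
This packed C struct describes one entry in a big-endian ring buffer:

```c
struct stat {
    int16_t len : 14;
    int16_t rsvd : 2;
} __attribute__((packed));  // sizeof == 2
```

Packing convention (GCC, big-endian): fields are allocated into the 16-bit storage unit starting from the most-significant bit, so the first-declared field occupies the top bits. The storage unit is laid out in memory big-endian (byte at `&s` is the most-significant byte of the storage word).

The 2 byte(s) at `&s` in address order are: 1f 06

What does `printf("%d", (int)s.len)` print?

[0]=0x1f [1]=0x06 (big-endian) → word 0x1f06
len:14 @ bit 2 → (0x1f06>>2)&0x3fff = 0x7c1  ←
rsvd:2 @ bit 0 → (0x1f06>>0)&0x3 = 0x2
len signed 14b, MSB=0: value = 1985

1985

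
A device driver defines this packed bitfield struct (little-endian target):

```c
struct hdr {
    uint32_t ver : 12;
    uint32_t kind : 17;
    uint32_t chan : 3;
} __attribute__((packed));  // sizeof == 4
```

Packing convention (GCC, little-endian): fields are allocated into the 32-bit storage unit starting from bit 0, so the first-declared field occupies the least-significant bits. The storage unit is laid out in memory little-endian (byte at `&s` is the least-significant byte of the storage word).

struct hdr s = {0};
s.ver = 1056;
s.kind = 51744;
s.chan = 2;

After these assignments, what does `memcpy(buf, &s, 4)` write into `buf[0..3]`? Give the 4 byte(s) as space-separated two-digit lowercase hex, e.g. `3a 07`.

ver (12b) val=1056 bits=0x420 at bit 0: 0x00000420
kind (17b) val=51744 bits=0xca20 at bit 12: 0x0ca20420
chan (3b) val=2 bits=0x2 at bit 29: 0x4ca20420
word = 0x4ca20420 → little-endian bytes:
  [0]=0x20  [1]=0x04  [2]=0xa2  [3]=0x4c

20 04 a2 4c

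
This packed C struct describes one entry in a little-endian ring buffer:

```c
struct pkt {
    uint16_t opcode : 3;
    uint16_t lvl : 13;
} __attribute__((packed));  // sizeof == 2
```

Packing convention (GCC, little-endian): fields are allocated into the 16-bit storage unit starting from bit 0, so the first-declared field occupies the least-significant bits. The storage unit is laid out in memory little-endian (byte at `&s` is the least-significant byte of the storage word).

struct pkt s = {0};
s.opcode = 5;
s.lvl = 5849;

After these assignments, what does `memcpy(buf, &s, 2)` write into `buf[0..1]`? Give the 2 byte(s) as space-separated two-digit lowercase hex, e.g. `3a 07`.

opcode:3 = 5 → 0x5 << 0 → word 0x0005
lvl:13 = 5849 → 0x16d9 << 3 → word 0xb6cd
word = 0xb6cd → little-endian bytes:
  [0]=0xcd  [1]=0xb6

cd b6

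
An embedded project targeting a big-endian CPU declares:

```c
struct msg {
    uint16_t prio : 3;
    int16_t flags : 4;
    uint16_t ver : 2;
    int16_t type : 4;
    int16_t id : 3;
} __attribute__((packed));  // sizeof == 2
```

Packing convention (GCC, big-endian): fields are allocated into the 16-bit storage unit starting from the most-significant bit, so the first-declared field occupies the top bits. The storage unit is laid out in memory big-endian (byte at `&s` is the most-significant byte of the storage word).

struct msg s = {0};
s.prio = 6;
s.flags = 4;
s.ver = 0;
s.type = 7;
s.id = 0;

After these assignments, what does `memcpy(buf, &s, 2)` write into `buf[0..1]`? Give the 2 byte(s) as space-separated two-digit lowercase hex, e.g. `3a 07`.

c8 38

prio (3b) val=6 bits=0x6 at bit 13: 0xc000
flags (4b) val=4 bits=0x4 at bit 9: 0xc800
ver (2b) val=0 bits=0x0 at bit 7: 0xc800
type (4b) val=7 bits=0x7 at bit 3: 0xc838
id (3b) val=0 bits=0x0 at bit 0: 0xc838
word = 0xc838 → big-endian bytes:
  [0]=0xc8  [1]=0x38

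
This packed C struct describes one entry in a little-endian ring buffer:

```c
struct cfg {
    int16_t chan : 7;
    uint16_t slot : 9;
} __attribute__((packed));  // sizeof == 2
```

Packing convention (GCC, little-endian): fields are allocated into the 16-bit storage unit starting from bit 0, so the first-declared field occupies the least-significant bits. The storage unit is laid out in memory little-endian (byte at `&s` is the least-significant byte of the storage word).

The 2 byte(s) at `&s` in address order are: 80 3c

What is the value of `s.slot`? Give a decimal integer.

121

[0]=0x80 [1]=0x3c (little-endian) → word 0x3c80
chan:7 @ bit 0 → (0x3c80>>0)&0x7f = 0x0
slot:9 @ bit 7 → (0x3c80>>7)&0x1ff = 0x79  ←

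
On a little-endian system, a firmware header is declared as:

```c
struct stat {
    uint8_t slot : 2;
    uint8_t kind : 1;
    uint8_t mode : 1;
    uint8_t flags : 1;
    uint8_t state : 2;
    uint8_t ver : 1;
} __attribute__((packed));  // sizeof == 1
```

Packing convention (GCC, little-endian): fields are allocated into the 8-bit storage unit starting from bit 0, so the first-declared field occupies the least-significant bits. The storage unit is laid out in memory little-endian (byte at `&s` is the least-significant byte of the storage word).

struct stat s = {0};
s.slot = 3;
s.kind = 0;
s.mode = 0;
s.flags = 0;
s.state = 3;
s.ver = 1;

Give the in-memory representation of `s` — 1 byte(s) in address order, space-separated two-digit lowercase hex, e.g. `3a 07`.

[0+:2] slot=3 & 0x3 = 0x3; word=0x03
[2+:1] kind=0 & 0x1 = 0x0; word=0x03
[3+:1] mode=0 & 0x1 = 0x0; word=0x03
[4+:1] flags=0 & 0x1 = 0x0; word=0x03
[5+:2] state=3 & 0x3 = 0x3; word=0x63
[7+:1] ver=1 & 0x1 = 0x1; word=0xe3
word = 0xe3 → little-endian bytes:
  [0]=0xe3

e3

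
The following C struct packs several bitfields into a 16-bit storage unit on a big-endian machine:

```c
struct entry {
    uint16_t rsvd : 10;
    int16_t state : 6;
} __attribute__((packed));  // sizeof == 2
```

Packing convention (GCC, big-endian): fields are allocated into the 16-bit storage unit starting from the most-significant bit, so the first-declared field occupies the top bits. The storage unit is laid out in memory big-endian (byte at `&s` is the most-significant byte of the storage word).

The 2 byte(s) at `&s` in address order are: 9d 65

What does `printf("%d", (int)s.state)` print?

-27

[0]=0x9d [1]=0x65 (big-endian) → word 0x9d65
rsvd:10 @ bit 6 → (0x9d65>>6)&0x3ff = 0x275
state:6 @ bit 0 → (0x9d65>>0)&0x3f = 0x25  ←
state signed 6b, MSB=1: 37 - 64 = -27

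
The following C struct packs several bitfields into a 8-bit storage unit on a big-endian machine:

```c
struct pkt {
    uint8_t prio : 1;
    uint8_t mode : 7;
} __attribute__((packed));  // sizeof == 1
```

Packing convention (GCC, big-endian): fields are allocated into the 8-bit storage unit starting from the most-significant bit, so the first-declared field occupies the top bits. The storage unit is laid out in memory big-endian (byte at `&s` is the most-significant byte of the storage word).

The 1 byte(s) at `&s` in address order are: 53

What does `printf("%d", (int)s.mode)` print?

[0]=0x53 (big-endian) → word 0x53
prio:1 @ bit 7 → (0x53>>7)&0x1 = 0x0
mode:7 @ bit 0 → (0x53>>0)&0x7f = 0x53  ←

83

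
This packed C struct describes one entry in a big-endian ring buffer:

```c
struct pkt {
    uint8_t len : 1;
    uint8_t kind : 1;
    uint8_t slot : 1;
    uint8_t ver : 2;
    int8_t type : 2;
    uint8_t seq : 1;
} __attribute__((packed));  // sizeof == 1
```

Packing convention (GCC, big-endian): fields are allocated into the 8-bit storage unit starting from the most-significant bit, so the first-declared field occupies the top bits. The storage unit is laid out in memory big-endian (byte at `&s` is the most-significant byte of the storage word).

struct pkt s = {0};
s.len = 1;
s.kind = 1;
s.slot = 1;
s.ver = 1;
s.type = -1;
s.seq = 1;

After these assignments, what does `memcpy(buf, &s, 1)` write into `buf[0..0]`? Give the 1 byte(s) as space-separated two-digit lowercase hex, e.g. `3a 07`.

[7+:1] len=1 & 0x1 = 0x1; word=0x80
[6+:1] kind=1 & 0x1 = 0x1; word=0xc0
[5+:1] slot=1 & 0x1 = 0x1; word=0xe0
[3+:2] ver=1 & 0x3 = 0x1; word=0xe8
[1+:2] type=-1 & 0x3 = 0x3; word=0xee
[0+:1] seq=1 & 0x1 = 0x1; word=0xef
word = 0xef → big-endian bytes:
  [0]=0xef

ef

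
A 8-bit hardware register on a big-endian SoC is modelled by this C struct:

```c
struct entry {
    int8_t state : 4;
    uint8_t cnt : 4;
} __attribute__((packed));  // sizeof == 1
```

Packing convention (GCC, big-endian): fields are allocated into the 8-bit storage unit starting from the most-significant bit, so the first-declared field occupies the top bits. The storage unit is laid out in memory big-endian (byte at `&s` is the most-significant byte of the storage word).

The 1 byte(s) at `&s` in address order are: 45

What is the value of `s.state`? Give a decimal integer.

[0]=0x45 (big-endian) → word 0x45
state [4+:4] = (word>>4) & 0xf = 4  ←
cnt [0+:4] = (word>>0) & 0xf = 5
state signed 4b, MSB=0: value = 4

4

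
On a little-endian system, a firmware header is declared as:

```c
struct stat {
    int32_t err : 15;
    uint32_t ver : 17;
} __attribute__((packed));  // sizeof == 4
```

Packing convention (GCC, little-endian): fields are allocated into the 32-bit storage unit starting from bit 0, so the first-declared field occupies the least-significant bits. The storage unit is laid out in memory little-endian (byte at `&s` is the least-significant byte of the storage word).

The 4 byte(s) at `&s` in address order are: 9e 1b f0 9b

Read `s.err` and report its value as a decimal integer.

[0]=0x9e [1]=0x1b [2]=0xf0 [3]=0x9b (little-endian) → word 0x9bf01b9e
err [0+:15] = (word>>0) & 0x7fff = 7070  ←
ver [15+:17] = (word>>15) & 0x1ffff = 79840
err signed 15b, MSB=0: value = 7070

7070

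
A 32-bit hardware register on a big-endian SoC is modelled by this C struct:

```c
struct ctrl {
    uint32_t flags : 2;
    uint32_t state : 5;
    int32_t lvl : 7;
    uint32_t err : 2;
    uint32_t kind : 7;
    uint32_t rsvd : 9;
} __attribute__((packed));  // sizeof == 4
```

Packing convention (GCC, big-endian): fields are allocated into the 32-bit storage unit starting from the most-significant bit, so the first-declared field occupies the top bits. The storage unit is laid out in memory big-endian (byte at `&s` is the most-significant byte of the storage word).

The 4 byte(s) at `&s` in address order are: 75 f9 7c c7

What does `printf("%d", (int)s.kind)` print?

[0]=0x75 [1]=0xf9 [2]=0x7c [3]=0xc7 (big-endian) → word 0x75f97cc7
flags:2 @ bit 30 → (0x75f97cc7>>30)&0x3 = 0x1
state:5 @ bit 25 → (0x75f97cc7>>25)&0x1f = 0x1a
lvl:7 @ bit 18 → (0x75f97cc7>>18)&0x7f = 0x7e
err:2 @ bit 16 → (0x75f97cc7>>16)&0x3 = 0x1
kind:7 @ bit 9 → (0x75f97cc7>>9)&0x7f = 0x3e  ←
rsvd:9 @ bit 0 → (0x75f97cc7>>0)&0x1ff = 0xc7

62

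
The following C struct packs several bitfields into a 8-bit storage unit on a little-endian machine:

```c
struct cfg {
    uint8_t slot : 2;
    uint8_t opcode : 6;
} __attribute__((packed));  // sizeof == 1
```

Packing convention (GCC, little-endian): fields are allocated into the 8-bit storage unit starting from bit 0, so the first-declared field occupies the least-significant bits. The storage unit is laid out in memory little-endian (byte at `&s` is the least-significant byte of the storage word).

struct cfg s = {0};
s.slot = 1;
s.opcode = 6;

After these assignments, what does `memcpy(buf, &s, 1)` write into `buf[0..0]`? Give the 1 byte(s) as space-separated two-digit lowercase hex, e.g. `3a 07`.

slot (2b) val=1 bits=0x1 at bit 0: 0x01
opcode (6b) val=6 bits=0x6 at bit 2: 0x19
word = 0x19 → little-endian bytes:
  [0]=0x19

19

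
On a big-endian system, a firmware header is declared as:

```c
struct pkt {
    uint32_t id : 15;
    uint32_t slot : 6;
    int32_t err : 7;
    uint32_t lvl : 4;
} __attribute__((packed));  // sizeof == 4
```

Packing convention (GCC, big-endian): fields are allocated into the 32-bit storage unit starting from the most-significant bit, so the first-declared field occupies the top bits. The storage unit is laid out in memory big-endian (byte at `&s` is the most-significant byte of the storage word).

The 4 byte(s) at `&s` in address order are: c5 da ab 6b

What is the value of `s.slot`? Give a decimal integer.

[0]=0xc5 [1]=0xda [2]=0xab [3]=0x6b (big-endian) → word 0xc5daab6b
id [17+:15] = (word>>17) & 0x7fff = 25325
slot [11+:6] = (word>>11) & 0x3f = 21  ←
err [4+:7] = (word>>4) & 0x7f = 54
lvl [0+:4] = (word>>0) & 0xf = 11

21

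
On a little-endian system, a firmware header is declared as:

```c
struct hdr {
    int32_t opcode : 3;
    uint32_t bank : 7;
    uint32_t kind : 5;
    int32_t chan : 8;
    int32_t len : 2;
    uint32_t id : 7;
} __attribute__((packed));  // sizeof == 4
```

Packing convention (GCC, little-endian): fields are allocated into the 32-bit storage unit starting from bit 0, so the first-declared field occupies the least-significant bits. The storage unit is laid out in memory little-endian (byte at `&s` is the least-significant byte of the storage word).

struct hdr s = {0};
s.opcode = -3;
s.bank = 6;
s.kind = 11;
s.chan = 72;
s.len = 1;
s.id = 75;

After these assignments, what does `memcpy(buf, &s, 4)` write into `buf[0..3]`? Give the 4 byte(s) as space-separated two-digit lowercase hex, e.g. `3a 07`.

opcode (3b) val=-3 bits=0x5 at bit 0: 0x00000005
bank (7b) val=6 bits=0x6 at bit 3: 0x00000035
kind (5b) val=11 bits=0xb at bit 10: 0x00002c35
chan (8b) val=72 bits=0x48 at bit 15: 0x00242c35
len (2b) val=1 bits=0x1 at bit 23: 0x00a42c35
id (7b) val=75 bits=0x4b at bit 25: 0x96a42c35
word = 0x96a42c35 → little-endian bytes:
  [0]=0x35  [1]=0x2c  [2]=0xa4  [3]=0x96

35 2c a4 96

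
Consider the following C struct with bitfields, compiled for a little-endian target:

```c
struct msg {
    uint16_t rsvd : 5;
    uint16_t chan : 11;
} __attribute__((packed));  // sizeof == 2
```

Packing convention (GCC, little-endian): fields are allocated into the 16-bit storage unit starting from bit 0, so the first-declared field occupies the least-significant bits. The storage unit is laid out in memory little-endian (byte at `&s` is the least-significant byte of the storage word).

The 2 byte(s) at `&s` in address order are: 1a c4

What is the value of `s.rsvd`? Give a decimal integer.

26

[0]=0x1a [1]=0xc4 (little-endian) → word 0xc41a
rsvd:5 @ bit 0 → (0xc41a>>0)&0x1f = 0x1a  ←
chan:11 @ bit 5 → (0xc41a>>5)&0x7ff = 0x620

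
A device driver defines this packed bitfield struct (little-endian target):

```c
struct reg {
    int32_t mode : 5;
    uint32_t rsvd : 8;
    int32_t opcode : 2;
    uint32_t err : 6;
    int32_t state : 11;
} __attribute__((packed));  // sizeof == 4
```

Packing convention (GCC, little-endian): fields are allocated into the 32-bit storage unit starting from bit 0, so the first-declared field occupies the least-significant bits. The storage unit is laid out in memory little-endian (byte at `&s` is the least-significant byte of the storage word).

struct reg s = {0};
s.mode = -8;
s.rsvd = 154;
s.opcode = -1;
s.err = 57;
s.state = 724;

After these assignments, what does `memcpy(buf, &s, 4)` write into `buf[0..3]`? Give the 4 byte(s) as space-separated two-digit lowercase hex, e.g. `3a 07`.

58 f3 9c 5a

mode:5 = -8 → 0x18 << 0 → word 0x00000018
rsvd:8 = 154 → 0x9a << 5 → word 0x00001358
opcode:2 = -1 → 0x3 << 13 → word 0x00007358
err:6 = 57 → 0x39 << 15 → word 0x001cf358
state:11 = 724 → 0x2d4 << 21 → word 0x5a9cf358
word = 0x5a9cf358 → little-endian bytes:
  [0]=0x58  [1]=0xf3  [2]=0x9c  [3]=0x5a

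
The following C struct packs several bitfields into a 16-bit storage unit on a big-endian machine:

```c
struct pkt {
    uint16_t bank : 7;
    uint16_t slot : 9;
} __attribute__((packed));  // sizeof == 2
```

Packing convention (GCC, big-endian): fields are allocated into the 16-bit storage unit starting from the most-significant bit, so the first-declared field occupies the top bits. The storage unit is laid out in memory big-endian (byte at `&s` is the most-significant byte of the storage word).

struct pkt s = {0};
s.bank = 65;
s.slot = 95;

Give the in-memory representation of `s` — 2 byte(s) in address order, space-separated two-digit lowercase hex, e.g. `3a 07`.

bank (7b) val=65 bits=0x41 at bit 9: 0x8200
slot (9b) val=95 bits=0x5f at bit 0: 0x825f
word = 0x825f → big-endian bytes:
  [0]=0x82  [1]=0x5f

82 5f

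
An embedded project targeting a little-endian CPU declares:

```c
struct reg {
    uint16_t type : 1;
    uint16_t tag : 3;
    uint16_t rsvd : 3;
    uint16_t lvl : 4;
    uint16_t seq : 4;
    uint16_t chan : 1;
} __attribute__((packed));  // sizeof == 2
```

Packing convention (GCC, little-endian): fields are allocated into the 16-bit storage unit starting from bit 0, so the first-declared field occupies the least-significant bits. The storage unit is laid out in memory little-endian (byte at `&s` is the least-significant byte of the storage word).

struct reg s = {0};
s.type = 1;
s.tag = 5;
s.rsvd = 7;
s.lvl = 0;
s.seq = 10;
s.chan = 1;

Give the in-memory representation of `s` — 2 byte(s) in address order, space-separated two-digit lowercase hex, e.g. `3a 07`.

type (1b) val=1 bits=0x1 at bit 0: 0x0001
tag (3b) val=5 bits=0x5 at bit 1: 0x000b
rsvd (3b) val=7 bits=0x7 at bit 4: 0x007b
lvl (4b) val=0 bits=0x0 at bit 7: 0x007b
seq (4b) val=10 bits=0xa at bit 11: 0x507b
chan (1b) val=1 bits=0x1 at bit 15: 0xd07b
word = 0xd07b → little-endian bytes:
  [0]=0x7b  [1]=0xd0

7b d0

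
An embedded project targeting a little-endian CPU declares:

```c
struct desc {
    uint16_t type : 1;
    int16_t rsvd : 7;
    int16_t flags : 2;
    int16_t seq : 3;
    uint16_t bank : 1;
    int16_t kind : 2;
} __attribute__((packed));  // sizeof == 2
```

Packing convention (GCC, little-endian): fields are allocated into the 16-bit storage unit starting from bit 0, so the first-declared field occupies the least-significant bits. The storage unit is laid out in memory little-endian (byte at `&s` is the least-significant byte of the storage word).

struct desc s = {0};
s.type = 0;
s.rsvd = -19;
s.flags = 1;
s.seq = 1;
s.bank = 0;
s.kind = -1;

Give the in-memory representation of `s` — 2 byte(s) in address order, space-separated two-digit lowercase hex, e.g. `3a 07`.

[0+:1] type=0 & 0x1 = 0x0; word=0x0000
[1+:7] rsvd=-19 & 0x7f = 0x6d; word=0x00da
[8+:2] flags=1 & 0x3 = 0x1; word=0x01da
[10+:3] seq=1 & 0x7 = 0x1; word=0x05da
[13+:1] bank=0 & 0x1 = 0x0; word=0x05da
[14+:2] kind=-1 & 0x3 = 0x3; word=0xc5da
word = 0xc5da → little-endian bytes:
  [0]=0xda  [1]=0xc5

da c5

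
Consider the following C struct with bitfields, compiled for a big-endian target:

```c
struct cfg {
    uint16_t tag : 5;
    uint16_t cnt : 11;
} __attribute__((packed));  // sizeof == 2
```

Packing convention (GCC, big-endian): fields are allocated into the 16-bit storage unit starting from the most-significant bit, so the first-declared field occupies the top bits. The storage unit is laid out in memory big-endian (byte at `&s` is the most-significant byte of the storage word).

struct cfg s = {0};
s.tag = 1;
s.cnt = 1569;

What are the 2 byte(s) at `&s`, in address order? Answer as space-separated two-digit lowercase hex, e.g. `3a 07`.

0e 21

[11+:5] tag=1 & 0x1f = 0x1; word=0x0800
[0+:11] cnt=1569 & 0x7ff = 0x621; word=0x0e21
word = 0x0e21 → big-endian bytes:
  [0]=0x0e  [1]=0x21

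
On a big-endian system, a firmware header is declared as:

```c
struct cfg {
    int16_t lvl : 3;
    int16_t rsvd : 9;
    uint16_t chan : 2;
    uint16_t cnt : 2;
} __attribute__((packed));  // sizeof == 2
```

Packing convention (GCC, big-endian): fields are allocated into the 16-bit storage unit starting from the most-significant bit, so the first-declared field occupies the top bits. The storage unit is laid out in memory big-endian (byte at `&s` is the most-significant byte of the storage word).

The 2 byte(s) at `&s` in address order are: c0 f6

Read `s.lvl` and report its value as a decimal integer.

-2

[0]=0xc0 [1]=0xf6 (big-endian) → word 0xc0f6
lvl [13+:3] = (word>>13) & 0x7 = 6  ←
rsvd [4+:9] = (word>>4) & 0x1ff = 15
chan [2+:2] = (word>>2) & 0x3 = 1
cnt [0+:2] = (word>>0) & 0x3 = 2
lvl signed 3b, MSB=1: 6 - 8 = -2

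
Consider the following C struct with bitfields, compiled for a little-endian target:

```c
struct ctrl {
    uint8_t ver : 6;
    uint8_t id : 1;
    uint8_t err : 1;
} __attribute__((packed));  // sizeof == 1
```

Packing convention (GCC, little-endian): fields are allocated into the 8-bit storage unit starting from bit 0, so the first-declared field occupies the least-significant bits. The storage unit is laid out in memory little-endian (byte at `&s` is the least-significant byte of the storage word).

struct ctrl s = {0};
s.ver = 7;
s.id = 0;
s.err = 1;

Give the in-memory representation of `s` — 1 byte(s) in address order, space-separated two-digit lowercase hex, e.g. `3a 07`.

[0+:6] ver=7 & 0x3f = 0x7; word=0x07
[6+:1] id=0 & 0x1 = 0x0; word=0x07
[7+:1] err=1 & 0x1 = 0x1; word=0x87
word = 0x87 → little-endian bytes:
  [0]=0x87

87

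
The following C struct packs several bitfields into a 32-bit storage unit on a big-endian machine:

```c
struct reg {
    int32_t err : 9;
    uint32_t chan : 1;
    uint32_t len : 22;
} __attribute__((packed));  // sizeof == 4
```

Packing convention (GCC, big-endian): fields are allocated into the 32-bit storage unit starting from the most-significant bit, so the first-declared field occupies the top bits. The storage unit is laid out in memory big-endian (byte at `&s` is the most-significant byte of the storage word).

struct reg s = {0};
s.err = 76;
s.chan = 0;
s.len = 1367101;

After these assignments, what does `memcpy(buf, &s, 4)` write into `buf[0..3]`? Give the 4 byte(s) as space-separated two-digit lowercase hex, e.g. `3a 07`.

26 14 dc 3d

[23+:9] err=76 & 0x1ff = 0x4c; word=0x26000000
[22+:1] chan=0 & 0x1 = 0x0; word=0x26000000
[0+:22] len=1367101 & 0x3fffff = 0x14dc3d; word=0x2614dc3d
word = 0x2614dc3d → big-endian bytes:
  [0]=0x26  [1]=0x14  [2]=0xdc  [3]=0x3d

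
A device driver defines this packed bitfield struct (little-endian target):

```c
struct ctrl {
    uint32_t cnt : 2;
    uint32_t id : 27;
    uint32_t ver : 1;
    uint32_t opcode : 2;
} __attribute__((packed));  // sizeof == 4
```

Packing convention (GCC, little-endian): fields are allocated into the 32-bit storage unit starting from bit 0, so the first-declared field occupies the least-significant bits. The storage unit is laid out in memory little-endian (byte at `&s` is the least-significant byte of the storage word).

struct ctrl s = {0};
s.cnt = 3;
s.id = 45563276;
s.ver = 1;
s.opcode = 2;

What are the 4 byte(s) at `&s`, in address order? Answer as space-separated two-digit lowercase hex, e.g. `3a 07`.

cnt (2b) val=3 bits=0x3 at bit 0: 0x00000003
id (27b) val=45563276 bits=0x2b73d8c at bit 2: 0x0adcf633
ver (1b) val=1 bits=0x1 at bit 29: 0x2adcf633
opcode (2b) val=2 bits=0x2 at bit 30: 0xaadcf633
word = 0xaadcf633 → little-endian bytes:
  [0]=0x33  [1]=0xf6  [2]=0xdc  [3]=0xaa

33 f6 dc aa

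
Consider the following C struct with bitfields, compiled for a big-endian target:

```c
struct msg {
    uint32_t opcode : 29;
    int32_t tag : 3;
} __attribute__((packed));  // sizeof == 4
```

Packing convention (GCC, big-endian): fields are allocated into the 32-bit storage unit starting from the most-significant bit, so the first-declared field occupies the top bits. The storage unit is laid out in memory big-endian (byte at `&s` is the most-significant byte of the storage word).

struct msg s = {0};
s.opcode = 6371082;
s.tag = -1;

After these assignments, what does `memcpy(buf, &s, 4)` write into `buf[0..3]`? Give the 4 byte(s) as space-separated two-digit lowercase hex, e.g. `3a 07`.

opcode:29 = 6371082 → 0x61370a << 3 → word 0x0309b850
tag:3 = -1 → 0x7 << 0 → word 0x0309b857
word = 0x0309b857 → big-endian bytes:
  [0]=0x03  [1]=0x09  [2]=0xb8  [3]=0x57

03 09 b8 57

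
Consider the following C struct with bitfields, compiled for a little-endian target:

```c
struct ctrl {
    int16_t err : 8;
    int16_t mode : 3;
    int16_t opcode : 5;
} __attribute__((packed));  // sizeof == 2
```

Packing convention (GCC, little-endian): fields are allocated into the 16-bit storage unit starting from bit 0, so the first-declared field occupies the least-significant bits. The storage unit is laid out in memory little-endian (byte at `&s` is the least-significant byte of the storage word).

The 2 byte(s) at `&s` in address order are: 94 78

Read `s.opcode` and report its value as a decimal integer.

[0]=0x94 [1]=0x78 (little-endian) → word 0x7894
err [0+:8] = (word>>0) & 0xff = 148
mode [8+:3] = (word>>8) & 0x7 = 0
opcode [11+:5] = (word>>11) & 0x1f = 15  ←
opcode signed 5b, MSB=0: value = 15

15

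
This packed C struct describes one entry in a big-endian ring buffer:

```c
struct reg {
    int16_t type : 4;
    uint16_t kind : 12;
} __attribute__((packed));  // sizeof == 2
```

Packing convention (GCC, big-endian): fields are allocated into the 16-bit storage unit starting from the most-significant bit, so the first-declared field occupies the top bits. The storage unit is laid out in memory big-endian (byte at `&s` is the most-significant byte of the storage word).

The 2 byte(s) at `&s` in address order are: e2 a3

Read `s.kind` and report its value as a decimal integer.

[0]=0xe2 [1]=0xa3 (big-endian) → word 0xe2a3
type [12+:4] = (word>>12) & 0xf = 14
kind [0+:12] = (word>>0) & 0xfff = 675  ←

675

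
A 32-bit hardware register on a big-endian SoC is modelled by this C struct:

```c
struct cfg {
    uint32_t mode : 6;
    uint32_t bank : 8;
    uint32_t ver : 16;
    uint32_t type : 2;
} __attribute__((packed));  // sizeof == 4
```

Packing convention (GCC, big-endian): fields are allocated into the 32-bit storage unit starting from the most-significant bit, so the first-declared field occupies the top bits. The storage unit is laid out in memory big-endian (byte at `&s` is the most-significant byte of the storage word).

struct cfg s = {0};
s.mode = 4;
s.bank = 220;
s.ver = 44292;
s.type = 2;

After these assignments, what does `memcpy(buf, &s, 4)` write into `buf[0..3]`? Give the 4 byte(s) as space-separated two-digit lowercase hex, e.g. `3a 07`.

13 72 b4 12

[26+:6] mode=4 & 0x3f = 0x4; word=0x10000000
[18+:8] bank=220 & 0xff = 0xdc; word=0x13700000
[2+:16] ver=44292 & 0xffff = 0xad04; word=0x1372b410
[0+:2] type=2 & 0x3 = 0x2; word=0x1372b412
word = 0x1372b412 → big-endian bytes:
  [0]=0x13  [1]=0x72  [2]=0xb4  [3]=0x12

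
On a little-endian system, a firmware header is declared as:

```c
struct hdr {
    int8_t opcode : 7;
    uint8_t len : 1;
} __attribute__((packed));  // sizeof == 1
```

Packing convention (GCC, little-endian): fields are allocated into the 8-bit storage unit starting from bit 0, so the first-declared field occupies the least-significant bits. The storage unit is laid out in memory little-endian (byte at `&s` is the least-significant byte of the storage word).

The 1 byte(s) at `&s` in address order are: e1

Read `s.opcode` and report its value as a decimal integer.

-31

[0]=0xe1 (little-endian) → word 0xe1
opcode:7 @ bit 0 → (0xe1>>0)&0x7f = 0x61  ←
len:1 @ bit 7 → (0xe1>>7)&0x1 = 0x1
opcode signed 7b, MSB=1: 97 - 128 = -31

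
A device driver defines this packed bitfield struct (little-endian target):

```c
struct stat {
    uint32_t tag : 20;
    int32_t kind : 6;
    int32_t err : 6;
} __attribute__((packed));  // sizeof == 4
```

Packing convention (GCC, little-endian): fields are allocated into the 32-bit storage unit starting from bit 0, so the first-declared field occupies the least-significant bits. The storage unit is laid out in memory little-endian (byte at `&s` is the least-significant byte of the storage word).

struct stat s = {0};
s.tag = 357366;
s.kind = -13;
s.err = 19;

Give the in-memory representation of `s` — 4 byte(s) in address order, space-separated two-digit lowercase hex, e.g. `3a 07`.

f6 73 35 4f

[0+:20] tag=357366 & 0xfffff = 0x573f6; word=0x000573f6
[20+:6] kind=-13 & 0x3f = 0x33; word=0x033573f6
[26+:6] err=19 & 0x3f = 0x13; word=0x4f3573f6
word = 0x4f3573f6 → little-endian bytes:
  [0]=0xf6  [1]=0x73  [2]=0x35  [3]=0x4f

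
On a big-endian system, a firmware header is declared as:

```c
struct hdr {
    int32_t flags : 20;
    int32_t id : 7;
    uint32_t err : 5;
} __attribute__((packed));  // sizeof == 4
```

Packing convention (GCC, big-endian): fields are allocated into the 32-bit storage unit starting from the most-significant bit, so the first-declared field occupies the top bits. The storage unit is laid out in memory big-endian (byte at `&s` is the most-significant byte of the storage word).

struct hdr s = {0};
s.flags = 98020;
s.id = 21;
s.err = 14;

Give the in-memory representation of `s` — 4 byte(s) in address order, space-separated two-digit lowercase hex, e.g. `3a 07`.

17 ee 42 ae

flags:20 = 98020 → 0x17ee4 << 12 → word 0x17ee4000
id:7 = 21 → 0x15 << 5 → word 0x17ee42a0
err:5 = 14 → 0xe << 0 → word 0x17ee42ae
word = 0x17ee42ae → big-endian bytes:
  [0]=0x17  [1]=0xee  [2]=0x42  [3]=0xae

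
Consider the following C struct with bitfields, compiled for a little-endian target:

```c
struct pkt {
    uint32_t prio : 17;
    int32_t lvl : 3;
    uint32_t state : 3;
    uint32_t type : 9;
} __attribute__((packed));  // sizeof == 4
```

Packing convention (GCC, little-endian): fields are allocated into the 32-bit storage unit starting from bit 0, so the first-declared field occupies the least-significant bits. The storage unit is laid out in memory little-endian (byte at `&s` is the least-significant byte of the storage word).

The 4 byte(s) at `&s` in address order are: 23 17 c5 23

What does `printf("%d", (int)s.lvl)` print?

[0]=0x23 [1]=0x17 [2]=0xc5 [3]=0x23 (little-endian) → word 0x23c51723
prio [0+:17] = (word>>0) & 0x1ffff = 71459
lvl [17+:3] = (word>>17) & 0x7 = 2  ←
state [20+:3] = (word>>20) & 0x7 = 4
type [23+:9] = (word>>23) & 0x1ff = 71
lvl signed 3b, MSB=0: value = 2

2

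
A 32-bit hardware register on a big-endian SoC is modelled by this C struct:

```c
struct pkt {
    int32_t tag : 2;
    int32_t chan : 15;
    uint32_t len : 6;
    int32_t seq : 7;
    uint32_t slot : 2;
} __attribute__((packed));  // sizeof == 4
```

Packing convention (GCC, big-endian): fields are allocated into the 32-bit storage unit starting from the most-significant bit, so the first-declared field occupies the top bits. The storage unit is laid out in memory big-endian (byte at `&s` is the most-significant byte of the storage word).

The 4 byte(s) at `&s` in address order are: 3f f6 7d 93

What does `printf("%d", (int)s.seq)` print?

-28

[0]=0x3f [1]=0xf6 [2]=0x7d [3]=0x93 (big-endian) → word 0x3ff67d93
tag [30+:2] = (word>>30) & 0x3 = 0
chan [15+:15] = (word>>15) & 0x7fff = 32748
len [9+:6] = (word>>9) & 0x3f = 62
seq [2+:7] = (word>>2) & 0x7f = 100  ←
slot [0+:2] = (word>>0) & 0x3 = 3
seq signed 7b, MSB=1: 100 - 128 = -28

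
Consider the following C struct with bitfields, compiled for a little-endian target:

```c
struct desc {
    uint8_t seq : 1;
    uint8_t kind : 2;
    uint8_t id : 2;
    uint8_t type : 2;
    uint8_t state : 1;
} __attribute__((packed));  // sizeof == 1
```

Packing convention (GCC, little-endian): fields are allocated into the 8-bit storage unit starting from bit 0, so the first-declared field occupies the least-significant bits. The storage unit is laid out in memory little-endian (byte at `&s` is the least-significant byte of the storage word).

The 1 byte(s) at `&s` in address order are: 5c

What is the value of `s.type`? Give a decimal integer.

2

[0]=0x5c (little-endian) → word 0x5c
seq:1 @ bit 0 → (0x5c>>0)&0x1 = 0x0
kind:2 @ bit 1 → (0x5c>>1)&0x3 = 0x2
id:2 @ bit 3 → (0x5c>>3)&0x3 = 0x3
type:2 @ bit 5 → (0x5c>>5)&0x3 = 0x2  ←
state:1 @ bit 7 → (0x5c>>7)&0x1 = 0x0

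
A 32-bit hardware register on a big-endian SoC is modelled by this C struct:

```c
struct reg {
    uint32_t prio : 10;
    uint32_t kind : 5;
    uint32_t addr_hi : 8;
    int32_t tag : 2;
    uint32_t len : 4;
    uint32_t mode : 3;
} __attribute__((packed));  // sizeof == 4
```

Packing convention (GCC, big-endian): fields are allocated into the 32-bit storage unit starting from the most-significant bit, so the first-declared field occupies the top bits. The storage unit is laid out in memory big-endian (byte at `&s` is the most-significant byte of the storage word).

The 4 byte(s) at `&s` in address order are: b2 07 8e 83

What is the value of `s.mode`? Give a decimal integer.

3

[0]=0xb2 [1]=0x07 [2]=0x8e [3]=0x83 (big-endian) → word 0xb2078e83
prio [22+:10] = (word>>22) & 0x3ff = 712
kind [17+:5] = (word>>17) & 0x1f = 3
addr_hi [9+:8] = (word>>9) & 0xff = 199
tag [7+:2] = (word>>7) & 0x3 = 1
len [3+:4] = (word>>3) & 0xf = 0
mode [0+:3] = (word>>0) & 0x7 = 3  ←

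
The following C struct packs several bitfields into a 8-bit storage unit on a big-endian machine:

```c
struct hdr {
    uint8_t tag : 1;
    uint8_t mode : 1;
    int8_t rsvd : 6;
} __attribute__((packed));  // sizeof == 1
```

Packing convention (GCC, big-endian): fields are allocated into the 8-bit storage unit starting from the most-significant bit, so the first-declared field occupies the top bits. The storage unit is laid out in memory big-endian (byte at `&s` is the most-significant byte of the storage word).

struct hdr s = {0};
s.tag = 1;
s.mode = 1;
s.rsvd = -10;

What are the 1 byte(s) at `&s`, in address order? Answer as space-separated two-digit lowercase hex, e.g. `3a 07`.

[7+:1] tag=1 & 0x1 = 0x1; word=0x80
[6+:1] mode=1 & 0x1 = 0x1; word=0xc0
[0+:6] rsvd=-10 & 0x3f = 0x36; word=0xf6
word = 0xf6 → big-endian bytes:
  [0]=0xf6

f6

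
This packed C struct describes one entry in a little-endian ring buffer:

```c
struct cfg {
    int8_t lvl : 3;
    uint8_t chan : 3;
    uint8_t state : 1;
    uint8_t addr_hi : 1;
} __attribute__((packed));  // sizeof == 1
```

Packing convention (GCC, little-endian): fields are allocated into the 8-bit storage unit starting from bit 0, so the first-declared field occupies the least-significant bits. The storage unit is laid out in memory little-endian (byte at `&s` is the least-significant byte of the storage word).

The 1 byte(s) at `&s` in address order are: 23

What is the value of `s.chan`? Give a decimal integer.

[0]=0x23 (little-endian) → word 0x23
lvl:3 @ bit 0 → (0x23>>0)&0x7 = 0x3
chan:3 @ bit 3 → (0x23>>3)&0x7 = 0x4  ←
state:1 @ bit 6 → (0x23>>6)&0x1 = 0x0
addr_hi:1 @ bit 7 → (0x23>>7)&0x1 = 0x0

4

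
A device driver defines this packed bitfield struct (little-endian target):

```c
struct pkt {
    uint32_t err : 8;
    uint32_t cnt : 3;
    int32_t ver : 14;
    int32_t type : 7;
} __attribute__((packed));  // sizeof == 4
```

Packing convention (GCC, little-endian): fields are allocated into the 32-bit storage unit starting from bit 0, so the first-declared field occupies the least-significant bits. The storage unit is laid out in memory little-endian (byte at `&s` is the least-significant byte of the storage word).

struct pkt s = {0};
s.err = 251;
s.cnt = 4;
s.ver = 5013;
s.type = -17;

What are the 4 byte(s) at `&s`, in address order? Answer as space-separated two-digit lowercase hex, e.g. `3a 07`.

fb ac 9c de

err (8b) val=251 bits=0xfb at bit 0: 0x000000fb
cnt (3b) val=4 bits=0x4 at bit 8: 0x000004fb
ver (14b) val=5013 bits=0x1395 at bit 11: 0x009cacfb
type (7b) val=-17 bits=0x6f at bit 25: 0xde9cacfb
word = 0xde9cacfb → little-endian bytes:
  [0]=0xfb  [1]=0xac  [2]=0x9c  [3]=0xde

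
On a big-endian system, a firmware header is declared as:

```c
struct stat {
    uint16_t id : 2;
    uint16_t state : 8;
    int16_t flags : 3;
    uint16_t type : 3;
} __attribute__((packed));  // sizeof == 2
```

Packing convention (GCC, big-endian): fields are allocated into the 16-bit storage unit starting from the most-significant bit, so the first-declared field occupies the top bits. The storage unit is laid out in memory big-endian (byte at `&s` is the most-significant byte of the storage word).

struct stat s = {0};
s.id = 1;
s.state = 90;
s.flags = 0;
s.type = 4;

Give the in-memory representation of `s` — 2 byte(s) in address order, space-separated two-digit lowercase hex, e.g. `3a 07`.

56 84

id:2 = 1 → 0x1 << 14 → word 0x4000
state:8 = 90 → 0x5a << 6 → word 0x5680
flags:3 = 0 → 0x0 << 3 → word 0x5680
type:3 = 4 → 0x4 << 0 → word 0x5684
word = 0x5684 → big-endian bytes:
  [0]=0x56  [1]=0x84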